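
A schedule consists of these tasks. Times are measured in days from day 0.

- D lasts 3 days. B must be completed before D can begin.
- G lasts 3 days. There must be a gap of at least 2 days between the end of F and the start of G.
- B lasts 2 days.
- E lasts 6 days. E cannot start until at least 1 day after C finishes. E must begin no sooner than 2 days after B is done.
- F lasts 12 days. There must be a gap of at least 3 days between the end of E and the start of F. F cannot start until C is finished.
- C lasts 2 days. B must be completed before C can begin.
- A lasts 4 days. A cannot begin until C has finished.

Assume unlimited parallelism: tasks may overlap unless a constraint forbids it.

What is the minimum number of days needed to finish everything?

B has no prerequisites, so it starts at day 0 and finishes at day 2.
D cannot begin until B (finishes day 2). It runs from day 2 to 2 + 3 = day 5.
C cannot begin until B (finishes day 2). It runs from day 2 to 2 + 2 = day 4.
E cannot start until C (finishes day 4, plus 1-day gap → day 5); B (finishes day 2, plus 2-day gap → day 4). The controlling bound is day 5, so E finishes at 5 + 6 = day 11.
F has to wait for E (finishes day 11, plus 3-day gap → day 14); C (finishes day 4). The latest of these is day 14, so F runs day 14 to 14 + 12 = day 26.
G cannot begin until F (finishes day 26, plus 2-day gap → day 28). It runs from day 28 to 28 + 3 = day 31.
A waits on C (finishes day 4), so it starts at day 4 and finishes at 4 + 4 = day 8.
All tasks are finished once the last one completes. Finish times: A at 8, B at 2, C at 4, D at 5, E at 11, F at 26, G at 31. The latest is day 31.

31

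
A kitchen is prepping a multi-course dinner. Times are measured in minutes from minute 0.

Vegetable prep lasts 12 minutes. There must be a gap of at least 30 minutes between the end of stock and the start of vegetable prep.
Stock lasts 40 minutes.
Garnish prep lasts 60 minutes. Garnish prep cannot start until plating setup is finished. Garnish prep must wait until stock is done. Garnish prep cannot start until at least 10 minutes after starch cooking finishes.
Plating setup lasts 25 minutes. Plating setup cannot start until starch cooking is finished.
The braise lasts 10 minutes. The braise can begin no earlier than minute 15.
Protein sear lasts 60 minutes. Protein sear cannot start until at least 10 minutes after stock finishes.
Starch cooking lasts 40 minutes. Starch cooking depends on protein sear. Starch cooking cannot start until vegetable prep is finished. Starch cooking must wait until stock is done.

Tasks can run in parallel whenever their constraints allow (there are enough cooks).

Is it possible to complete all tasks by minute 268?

Yes

The braise cannot begin until its own release at minute 15. It runs from minute 15 to 15 + 10 = minute 25.
Stock has no prerequisites, so it starts at minute 0 and finishes at minute 40.
Vegetable prep waits on stock (finishes minute 40, plus 30-minute gap → minute 70), so it starts at minute 70 and finishes at 70 + 12 = minute 82.
After stock (finishes minute 40, plus 10-minute gap → minute 50), protein sear can start at minute 50 and finishes at minute 110.
For starch cooking: protein sear (finishes minute 110); vegetable prep (finishes minute 82); stock (finishes minute 40). Taking the maximum gives a start of minute 110, and it finishes at 110 + 40 = minute 150.
After starch cooking (finishes minute 150), plating setup can start at minute 150 and finishes at minute 175.
For garnish prep: plating setup (finishes minute 175); stock (finishes minute 40); starch cooking (finishes minute 150, plus 10-minute gap → minute 160). Taking the maximum gives a start of minute 175, and it finishes at 175 + 60 = minute 235.
Every task is finished by minute 235, which is no later than the deadline of 268, so the schedule is feasible.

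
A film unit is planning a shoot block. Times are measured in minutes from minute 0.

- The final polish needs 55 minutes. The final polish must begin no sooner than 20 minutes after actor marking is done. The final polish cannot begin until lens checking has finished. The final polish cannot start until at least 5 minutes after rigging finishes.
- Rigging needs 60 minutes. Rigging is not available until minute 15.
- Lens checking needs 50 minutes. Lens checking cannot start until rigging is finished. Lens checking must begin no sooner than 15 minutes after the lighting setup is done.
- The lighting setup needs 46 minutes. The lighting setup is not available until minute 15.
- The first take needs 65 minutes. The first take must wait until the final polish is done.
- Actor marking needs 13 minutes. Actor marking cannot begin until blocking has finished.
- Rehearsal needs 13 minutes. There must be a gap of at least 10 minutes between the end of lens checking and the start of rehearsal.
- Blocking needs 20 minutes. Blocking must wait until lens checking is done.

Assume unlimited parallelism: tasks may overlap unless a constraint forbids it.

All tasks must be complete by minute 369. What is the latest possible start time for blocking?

To finish by minute 369, the first take (duration 65) must start no later than minute 304.
The final polish has to be done before the first take (must start by minute 304). That means finishing by minute 304, i.e. starting by 304 − 55 = minute 249.
Actor marking has to be done before the final polish (must start by minute 249, minus 20-minute gap → minute 229). That means finishing by minute 229, i.e. starting by 229 − 13 = minute 216.
Blocking has to be done before actor marking (must start by minute 216). That means finishing by minute 216, i.e. starting by 216 − 20 = minute 196.

196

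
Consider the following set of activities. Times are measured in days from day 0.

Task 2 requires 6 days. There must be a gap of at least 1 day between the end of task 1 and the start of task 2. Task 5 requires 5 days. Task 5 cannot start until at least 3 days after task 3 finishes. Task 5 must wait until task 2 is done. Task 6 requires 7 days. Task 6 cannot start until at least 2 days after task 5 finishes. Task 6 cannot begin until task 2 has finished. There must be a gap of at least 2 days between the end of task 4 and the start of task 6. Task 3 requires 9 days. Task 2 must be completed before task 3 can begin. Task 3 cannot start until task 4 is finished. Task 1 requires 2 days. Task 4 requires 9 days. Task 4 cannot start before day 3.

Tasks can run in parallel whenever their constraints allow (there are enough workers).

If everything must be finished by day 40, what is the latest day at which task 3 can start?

14

Task 6 has no dependents, so it just needs to finish by day 40. Starting by 40 − 7 = day 33 achieves that.
Task 5 has to be done before task 6 (must start by day 33, minus 2-day gap → day 31). That means finishing by day 31, i.e. starting by 31 − 5 = day 26.
Task 3 feeds into task 5 (must start by day 26, minus 3-day gap → day 23); so task 3 must finish by day 23 and therefore start by day 14.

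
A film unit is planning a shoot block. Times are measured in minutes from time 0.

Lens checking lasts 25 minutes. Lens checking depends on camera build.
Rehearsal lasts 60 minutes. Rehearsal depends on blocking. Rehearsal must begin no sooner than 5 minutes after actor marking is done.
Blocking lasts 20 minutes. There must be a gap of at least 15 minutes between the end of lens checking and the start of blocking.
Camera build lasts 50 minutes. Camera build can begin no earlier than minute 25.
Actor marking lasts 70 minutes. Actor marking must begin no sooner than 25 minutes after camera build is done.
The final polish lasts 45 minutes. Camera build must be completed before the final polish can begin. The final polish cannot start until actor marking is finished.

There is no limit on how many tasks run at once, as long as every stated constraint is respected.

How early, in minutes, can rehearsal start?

After its own release at minute 25, camera build can start at minute 25 and finishes at minute 75.
After camera build (finishes minute 75, plus 25-minute gap → minute 100), actor marking can start at minute 100 and finishes at minute 170.
Lens checking waits on camera build (finishes minute 75), so it starts at minute 75 and finishes at 75 + 25 = minute 100.
Blocking cannot begin until lens checking (finishes minute 100, plus 15-minute gap → minute 115). It runs from minute 115 to 115 + 20 = minute 135.
Rehearsal waits on blocking (finishes minute 135); actor marking (finishes minute 170, plus 5-minute gap → minute 175). The latest of these is minute 175, which is the earliest rehearsal can start.

175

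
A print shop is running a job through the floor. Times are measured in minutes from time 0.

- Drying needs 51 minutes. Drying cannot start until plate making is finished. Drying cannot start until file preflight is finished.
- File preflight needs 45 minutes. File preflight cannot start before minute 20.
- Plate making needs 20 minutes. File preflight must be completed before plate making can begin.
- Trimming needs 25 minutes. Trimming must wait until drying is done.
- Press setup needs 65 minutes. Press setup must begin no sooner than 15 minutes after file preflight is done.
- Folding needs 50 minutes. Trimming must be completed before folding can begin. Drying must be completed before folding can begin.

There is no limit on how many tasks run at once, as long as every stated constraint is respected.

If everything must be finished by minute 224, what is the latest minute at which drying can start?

Nothing follows folding; the deadline of minute 224 is its only limit. It must start by 224 − 50 = minute 174.
Trimming must finish before folding (must start by minute 174). With a 25-minute duration, trimming must start by 174 − 25 = minute 149.
Drying must finish in time for trimming (must start by minute 149); folding (must start by minute 174). The tightest is minute 149, so drying must start by 149 − 51 = minute 98.

98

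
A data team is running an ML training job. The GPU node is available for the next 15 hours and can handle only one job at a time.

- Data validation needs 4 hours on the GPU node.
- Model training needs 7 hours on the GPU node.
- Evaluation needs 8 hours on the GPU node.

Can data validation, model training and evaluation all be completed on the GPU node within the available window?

Running back to back, the jobs need 4 + 7 + 8 = 19 hours on the GPU node.
Since 19 > 15, they cannot all fit.

No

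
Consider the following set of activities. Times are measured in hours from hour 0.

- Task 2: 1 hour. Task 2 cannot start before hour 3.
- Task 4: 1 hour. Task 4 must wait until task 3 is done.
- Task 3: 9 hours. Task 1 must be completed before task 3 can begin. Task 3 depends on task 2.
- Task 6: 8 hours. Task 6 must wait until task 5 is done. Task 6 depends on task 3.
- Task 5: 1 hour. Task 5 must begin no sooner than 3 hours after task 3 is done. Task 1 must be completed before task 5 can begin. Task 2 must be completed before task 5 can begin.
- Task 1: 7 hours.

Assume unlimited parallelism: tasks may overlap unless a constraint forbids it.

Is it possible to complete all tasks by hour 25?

No

After its own release at hour 3, task 2 can start at hour 3 and finishes at hour 4.
Nothing blocks task 1, so it runs from hour 0 to hour 7.
For task 3: task 1 (finishes hour 7); task 2 (finishes hour 4). Taking the maximum gives a start of hour 7, and it finishes at 7 + 9 = hour 16.
Task 5 cannot start until task 3 (finishes hour 16, plus 3-hour gap → hour 19); task 1 (finishes hour 7); task 2 (finishes hour 4). The controlling bound is hour 19, so task 5 finishes at 19 + 1 = hour 20.
Task 6 needs all of task 5 (finishes hour 20); task 3 (finishes hour 16). That puts its earliest start at hour 20; it finishes at 20 + 8 = hour 28.
Task 4 cannot begin until task 3 (finishes hour 16). It runs from hour 16 to 16 + 1 = hour 17.
The earliest everything can be done is hour 28, which is after the deadline of 25, so it is not possible.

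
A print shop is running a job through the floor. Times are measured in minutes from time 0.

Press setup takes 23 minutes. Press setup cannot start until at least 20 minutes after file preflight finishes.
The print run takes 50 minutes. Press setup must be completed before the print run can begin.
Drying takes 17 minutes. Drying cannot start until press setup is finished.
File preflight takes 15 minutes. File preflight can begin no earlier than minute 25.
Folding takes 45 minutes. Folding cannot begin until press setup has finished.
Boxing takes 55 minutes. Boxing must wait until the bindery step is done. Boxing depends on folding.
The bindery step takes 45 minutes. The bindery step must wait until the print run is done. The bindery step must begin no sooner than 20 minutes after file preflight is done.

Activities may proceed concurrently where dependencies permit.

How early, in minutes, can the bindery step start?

133

After its own release at minute 25, file preflight can start at minute 25 and finishes at minute 40.
Press setup cannot begin until file preflight (finishes minute 40, plus 20-minute gap → minute 60). It runs from minute 60 to 60 + 23 = minute 83.
The print run cannot begin until press setup (finishes minute 83). It runs from minute 83 to 83 + 50 = minute 133.
The bindery step waits on the print run (finishes minute 133); file preflight (finishes minute 40, plus 20-minute gap → minute 60). The latest of these is minute 133, which is the earliest the bindery step can start.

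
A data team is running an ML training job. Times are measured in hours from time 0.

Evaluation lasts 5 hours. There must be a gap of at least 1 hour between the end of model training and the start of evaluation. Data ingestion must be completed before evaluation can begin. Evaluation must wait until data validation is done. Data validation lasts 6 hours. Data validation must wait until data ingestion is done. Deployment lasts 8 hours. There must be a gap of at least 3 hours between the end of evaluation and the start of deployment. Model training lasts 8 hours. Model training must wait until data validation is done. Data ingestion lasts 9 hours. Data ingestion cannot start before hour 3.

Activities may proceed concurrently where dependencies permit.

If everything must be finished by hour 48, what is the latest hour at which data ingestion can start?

Deployment must finish by hour 48; it takes 8 hours, so it must start by 48 − 8 = hour 40.
Evaluation must finish before deployment (must start by hour 40, minus 3-hour gap → hour 37). With a 5-hour duration, evaluation must start by 37 − 5 = hour 32.
Model training feeds into evaluation (must start by hour 32, minus 1-hour gap → hour 31); so model training must finish by hour 31 and therefore start by hour 23.
Data validation must finish in time for model training (must start by hour 23); evaluation (must start by hour 32). The tightest is hour 23, so data validation must start by 23 − 6 = hour 17.
Data ingestion has several dependents: data validation (must start by hour 17); evaluation (must start by hour 32). The earliest of those limits is hour 17, so data ingestion must start by 17 − 9 = hour 8.

8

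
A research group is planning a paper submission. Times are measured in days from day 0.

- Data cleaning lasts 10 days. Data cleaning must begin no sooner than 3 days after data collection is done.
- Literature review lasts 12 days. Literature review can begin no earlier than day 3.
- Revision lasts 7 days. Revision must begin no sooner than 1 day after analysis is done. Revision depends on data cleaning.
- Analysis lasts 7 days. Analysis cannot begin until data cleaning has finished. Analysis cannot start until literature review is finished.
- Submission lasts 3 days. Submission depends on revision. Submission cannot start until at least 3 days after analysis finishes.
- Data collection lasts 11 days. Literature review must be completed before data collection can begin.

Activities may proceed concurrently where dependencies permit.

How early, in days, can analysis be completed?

Literature review cannot begin until its own release at day 3. It runs from day 3 to 3 + 12 = day 15.
Data collection waits on literature review (finishes day 15), so it starts at day 15 and finishes at 15 + 11 = day 26.
After data collection (finishes day 26, plus 3-day gap → day 29), data cleaning can start at day 29 and finishes at day 39.
For analysis: data cleaning (finishes day 39); literature review (finishes day 15). Taking the maximum gives a start of day 39, and it finishes at 39 + 7 = day 46.

46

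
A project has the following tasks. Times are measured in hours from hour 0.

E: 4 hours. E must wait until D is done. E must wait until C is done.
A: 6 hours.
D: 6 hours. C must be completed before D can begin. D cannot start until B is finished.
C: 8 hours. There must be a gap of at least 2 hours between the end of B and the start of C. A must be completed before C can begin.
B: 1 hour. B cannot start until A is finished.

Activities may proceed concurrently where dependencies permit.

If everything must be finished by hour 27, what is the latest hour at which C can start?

9

E has no dependents, so it just needs to finish by hour 27. Starting by 27 − 4 = hour 23 achieves that.
Since E (must start by hour 23) depends on it, D must finish by hour 23. Backing off its 6-hour duration gives a latest start of hour 17.
C has several dependents: D (must start by hour 17); E (must start by hour 23). The earliest of those limits is hour 17, so C must start by 17 − 8 = hour 9.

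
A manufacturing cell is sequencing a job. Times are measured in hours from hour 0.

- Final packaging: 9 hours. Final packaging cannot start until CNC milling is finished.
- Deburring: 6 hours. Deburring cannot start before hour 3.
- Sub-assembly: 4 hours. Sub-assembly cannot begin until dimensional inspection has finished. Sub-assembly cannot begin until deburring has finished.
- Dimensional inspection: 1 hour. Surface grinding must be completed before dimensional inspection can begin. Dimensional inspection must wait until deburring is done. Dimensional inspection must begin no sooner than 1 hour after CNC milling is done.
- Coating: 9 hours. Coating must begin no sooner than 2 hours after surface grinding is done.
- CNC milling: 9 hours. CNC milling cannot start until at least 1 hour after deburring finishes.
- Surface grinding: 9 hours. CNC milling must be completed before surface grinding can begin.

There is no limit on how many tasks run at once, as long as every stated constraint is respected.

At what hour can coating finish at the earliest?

Deburring cannot begin until its own release at hour 3. It runs from hour 3 to 3 + 6 = hour 9.
CNC milling cannot begin until deburring (finishes hour 9, plus 1-hour gap → hour 10). It runs from hour 10 to 10 + 9 = hour 19.
Surface grinding cannot begin until CNC milling (finishes hour 19). It runs from hour 19 to 19 + 9 = hour 28.
After surface grinding (finishes hour 28, plus 2-hour gap → hour 30), coating can start at hour 30 and finishes at hour 39.

39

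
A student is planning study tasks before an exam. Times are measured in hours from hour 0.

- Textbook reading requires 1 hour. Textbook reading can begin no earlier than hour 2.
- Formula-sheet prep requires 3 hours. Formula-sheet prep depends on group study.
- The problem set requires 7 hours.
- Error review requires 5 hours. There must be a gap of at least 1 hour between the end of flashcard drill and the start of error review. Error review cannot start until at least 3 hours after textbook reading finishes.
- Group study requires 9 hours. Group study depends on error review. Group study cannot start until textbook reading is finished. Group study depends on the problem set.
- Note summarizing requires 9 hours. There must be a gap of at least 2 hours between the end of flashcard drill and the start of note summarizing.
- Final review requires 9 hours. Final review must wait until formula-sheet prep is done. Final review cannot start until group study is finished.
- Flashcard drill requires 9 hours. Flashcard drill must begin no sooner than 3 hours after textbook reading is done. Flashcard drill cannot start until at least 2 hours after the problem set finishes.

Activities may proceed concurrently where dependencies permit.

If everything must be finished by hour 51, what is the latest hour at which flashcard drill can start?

15

Nothing follows final review; the deadline of hour 51 is its only limit. It must start by 51 − 9 = hour 42.
Formula-sheet prep must finish before final review (must start by hour 42). With a 3-hour duration, formula-sheet prep must start by 42 − 3 = hour 39.
For group study: formula-sheet prep (must start by hour 39); final review (must start by hour 42). The most restrictive is hour 39; with a 9-hour duration, group study must start by hour 30.
Error review must finish before group study (must start by hour 30). With a 5-hour duration, error review must start by 30 − 5 = hour 25.
To finish by hour 51, note summarizing (duration 9) must start no later than hour 42.
Flashcard drill feeds error review (must start by hour 25, minus 1-hour gap → hour 24); note summarizing (must start by hour 42, minus 2-hour gap → hour 40). Taking the minimum, flashcard drill must finish by hour 24 and start by 24 − 9 = hour 15.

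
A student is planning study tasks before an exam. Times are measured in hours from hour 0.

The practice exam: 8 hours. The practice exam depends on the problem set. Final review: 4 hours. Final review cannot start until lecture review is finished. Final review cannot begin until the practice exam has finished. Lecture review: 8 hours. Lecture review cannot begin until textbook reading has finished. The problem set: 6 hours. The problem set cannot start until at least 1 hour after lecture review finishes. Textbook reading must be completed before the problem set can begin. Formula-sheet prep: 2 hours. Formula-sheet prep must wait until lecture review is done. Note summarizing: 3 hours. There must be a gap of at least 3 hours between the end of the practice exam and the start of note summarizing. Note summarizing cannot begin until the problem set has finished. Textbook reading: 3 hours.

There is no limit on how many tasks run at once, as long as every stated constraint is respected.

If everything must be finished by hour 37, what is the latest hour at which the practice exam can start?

23

Note summarizing has no dependents, so it just needs to finish by hour 37. Starting by 37 − 3 = hour 34 achieves that.
To finish by hour 37, final review (duration 4) must start no later than hour 33.
For the practice exam: note summarizing (must start by hour 34, minus 3-hour gap → hour 31); final review (must start by hour 33). The most restrictive is hour 31; with an 8-hour duration, the practice exam must start by hour 23.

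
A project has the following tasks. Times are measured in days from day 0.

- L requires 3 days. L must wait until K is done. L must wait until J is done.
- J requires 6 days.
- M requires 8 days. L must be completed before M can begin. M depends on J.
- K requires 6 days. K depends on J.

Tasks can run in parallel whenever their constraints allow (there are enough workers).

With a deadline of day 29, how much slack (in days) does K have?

J has no prerequisites, so it starts at day 0 and finishes at day 6.
After J (finishes day 6), K can start at day 6 and finishes at day 12.

Working backward from the deadline:
Nothing follows M; the deadline of day 29 is its only limit. It must start by 29 − 8 = day 21.
L feeds into M (must start by day 21); so L must finish by day 21 and therefore start by day 18.
Since L (must start by day 18) depends on it, K must finish by day 18. Backing off its 6-day duration gives a latest start of day 12.
So K can start as early as day 6 and as late as day 12, giving 12 − 6 = 6 days of slack.

6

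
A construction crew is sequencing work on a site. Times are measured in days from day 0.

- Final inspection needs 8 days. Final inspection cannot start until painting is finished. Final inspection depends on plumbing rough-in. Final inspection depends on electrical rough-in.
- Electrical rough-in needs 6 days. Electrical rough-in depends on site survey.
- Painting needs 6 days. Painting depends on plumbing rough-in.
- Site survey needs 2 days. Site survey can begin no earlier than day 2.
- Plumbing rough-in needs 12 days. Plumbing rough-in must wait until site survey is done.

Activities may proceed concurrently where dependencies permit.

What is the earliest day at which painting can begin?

Site survey waits on its own release at day 2, so it starts at day 2 and finishes at 2 + 2 = day 4.
After site survey (finishes day 4), plumbing rough-in can start at day 4 and finishes at day 16.
Painting waits on plumbing rough-in (finishes day 16), so the earliest it can start is day 16.

16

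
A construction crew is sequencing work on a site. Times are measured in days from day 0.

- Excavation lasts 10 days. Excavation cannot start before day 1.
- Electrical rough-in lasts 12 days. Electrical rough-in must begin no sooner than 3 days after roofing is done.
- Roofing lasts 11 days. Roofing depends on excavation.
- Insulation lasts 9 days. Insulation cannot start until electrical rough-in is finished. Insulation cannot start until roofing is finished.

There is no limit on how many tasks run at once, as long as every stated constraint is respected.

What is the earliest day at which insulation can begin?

Excavation cannot begin until its own release at day 1. It runs from day 1 to 1 + 10 = day 11.
After excavation (finishes day 11), roofing can start at day 11 and finishes at day 22.
Electrical rough-in waits on roofing (finishes day 22, plus 3-day gap → day 25), so it starts at day 25 and finishes at 25 + 12 = day 37.
Insulation waits on electrical rough-in (finishes day 37); roofing (finishes day 22). The latest of these is day 37, which is the earliest insulation can start.

37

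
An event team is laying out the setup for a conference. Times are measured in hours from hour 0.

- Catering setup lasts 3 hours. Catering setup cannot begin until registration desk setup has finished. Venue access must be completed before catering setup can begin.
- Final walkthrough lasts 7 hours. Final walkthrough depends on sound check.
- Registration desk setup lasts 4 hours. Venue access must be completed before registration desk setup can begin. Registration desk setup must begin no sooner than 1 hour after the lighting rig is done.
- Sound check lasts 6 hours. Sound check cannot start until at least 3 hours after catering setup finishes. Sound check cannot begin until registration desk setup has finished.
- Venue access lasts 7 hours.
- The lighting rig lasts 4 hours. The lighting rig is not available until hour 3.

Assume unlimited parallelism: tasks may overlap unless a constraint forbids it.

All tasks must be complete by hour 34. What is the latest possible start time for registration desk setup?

11

Nothing follows final walkthrough; the deadline of hour 34 is its only limit. It must start by 34 − 7 = hour 27.
Sound check has to be done before final walkthrough (must start by hour 27). That means finishing by hour 27, i.e. starting by 27 − 6 = hour 21.
Catering setup must finish before sound check (must start by hour 21, minus 3-hour gap → hour 18). With a 3-hour duration, catering setup must start by 18 − 3 = hour 15.
Registration desk setup feeds catering setup (must start by hour 15); sound check (must start by hour 21). Taking the minimum, registration desk setup must finish by hour 15 and start by 15 − 4 = hour 11.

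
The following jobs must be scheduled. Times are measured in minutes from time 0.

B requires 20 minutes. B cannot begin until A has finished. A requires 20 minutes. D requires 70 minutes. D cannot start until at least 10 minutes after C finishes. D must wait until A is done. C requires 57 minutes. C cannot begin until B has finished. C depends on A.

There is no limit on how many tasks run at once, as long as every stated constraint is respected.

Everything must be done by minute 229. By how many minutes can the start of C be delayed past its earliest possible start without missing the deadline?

52

A has no prerequisites, so it starts at minute 0 and finishes at minute 20.
B waits on A (finishes minute 20), so it starts at minute 20 and finishes at 20 + 20 = minute 40.
For C: B (finishes minute 40); A (finishes minute 20). Taking the maximum gives a start of minute 40, and it finishes at 40 + 57 = minute 97.

Working backward from the deadline:
D must finish by minute 229; it takes 70 minutes, so it must start by 229 − 70 = minute 159.
C must finish before D (must start by minute 159, minus 10-minute gap → minute 149). With a 57-minute duration, C must start by 149 − 57 = minute 92.
So C can start as early as minute 40 and as late as minute 92, giving 92 − 40 = 52 minutes of slack.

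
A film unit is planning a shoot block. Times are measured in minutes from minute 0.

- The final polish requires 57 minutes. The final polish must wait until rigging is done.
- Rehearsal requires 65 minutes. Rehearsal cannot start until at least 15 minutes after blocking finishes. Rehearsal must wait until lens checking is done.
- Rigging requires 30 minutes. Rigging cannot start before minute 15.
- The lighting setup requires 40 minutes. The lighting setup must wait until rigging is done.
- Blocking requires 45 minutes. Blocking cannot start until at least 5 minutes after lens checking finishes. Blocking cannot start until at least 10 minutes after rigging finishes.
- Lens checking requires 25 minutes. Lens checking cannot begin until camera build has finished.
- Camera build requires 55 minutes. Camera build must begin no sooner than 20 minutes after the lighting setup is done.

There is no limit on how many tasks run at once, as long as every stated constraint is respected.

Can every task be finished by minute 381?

Rigging cannot begin until its own release at minute 15. It runs from minute 15 to 15 + 30 = minute 45.
The final polish cannot begin until rigging (finishes minute 45). It runs from minute 45 to 45 + 57 = minute 102.
The lighting setup cannot begin until rigging (finishes minute 45). It runs from minute 45 to 45 + 40 = minute 85.
Camera build waits on the lighting setup (finishes minute 85, plus 20-minute gap → minute 105), so it starts at minute 105 and finishes at 105 + 55 = minute 160.
Lens checking waits on camera build (finishes minute 160), so it starts at minute 160 and finishes at 160 + 25 = minute 185.
For blocking: lens checking (finishes minute 185, plus 5-minute gap → minute 190); rigging (finishes minute 45, plus 10-minute gap → minute 55). Taking the maximum gives a start of minute 190, and it finishes at 190 + 45 = minute 235.
Rehearsal needs all of blocking (finishes minute 235, plus 15-minute gap → minute 250); lens checking (finishes minute 185). That puts its earliest start at minute 250; it finishes at 250 + 65 = minute 315.
Every task is finished by minute 315, which is no later than the deadline of 381, so the schedule is feasible.

Yes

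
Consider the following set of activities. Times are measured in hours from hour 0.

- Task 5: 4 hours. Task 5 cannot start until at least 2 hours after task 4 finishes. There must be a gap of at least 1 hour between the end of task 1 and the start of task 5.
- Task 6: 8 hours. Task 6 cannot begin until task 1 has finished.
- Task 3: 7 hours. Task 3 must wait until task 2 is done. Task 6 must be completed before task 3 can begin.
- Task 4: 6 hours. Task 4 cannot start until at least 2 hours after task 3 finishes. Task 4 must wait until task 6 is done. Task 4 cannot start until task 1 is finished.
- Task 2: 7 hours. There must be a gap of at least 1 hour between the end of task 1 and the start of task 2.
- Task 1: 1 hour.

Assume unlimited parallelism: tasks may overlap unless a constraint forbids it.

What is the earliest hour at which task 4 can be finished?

24

Task 1 has no prerequisites, so it starts at hour 0 and finishes at hour 1.
Task 6 cannot begin until task 1 (finishes hour 1). It runs from hour 1 to 1 + 8 = hour 9.
After task 1 (finishes hour 1, plus 1-hour gap → hour 2), task 2 can start at hour 2 and finishes at hour 9.
Task 3 has to wait for task 2 (finishes hour 9); task 6 (finishes hour 9). The latest of these is hour 9, so task 3 runs hour 9 to 9 + 7 = hour 16.
For task 4: task 3 (finishes hour 16, plus 2-hour gap → hour 18); task 6 (finishes hour 9); task 1 (finishes hour 1). Taking the maximum gives a start of hour 18, and it finishes at 18 + 6 = hour 24.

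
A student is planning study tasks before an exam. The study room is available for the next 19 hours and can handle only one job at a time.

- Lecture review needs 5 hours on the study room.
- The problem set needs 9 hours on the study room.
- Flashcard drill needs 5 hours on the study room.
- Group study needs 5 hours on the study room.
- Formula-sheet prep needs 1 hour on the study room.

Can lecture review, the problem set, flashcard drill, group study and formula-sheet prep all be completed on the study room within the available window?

No

Running back to back, the jobs need 5 + 9 + 5 + 5 + 1 = 25 hours on the study room.
Since 25 > 19, they cannot all fit.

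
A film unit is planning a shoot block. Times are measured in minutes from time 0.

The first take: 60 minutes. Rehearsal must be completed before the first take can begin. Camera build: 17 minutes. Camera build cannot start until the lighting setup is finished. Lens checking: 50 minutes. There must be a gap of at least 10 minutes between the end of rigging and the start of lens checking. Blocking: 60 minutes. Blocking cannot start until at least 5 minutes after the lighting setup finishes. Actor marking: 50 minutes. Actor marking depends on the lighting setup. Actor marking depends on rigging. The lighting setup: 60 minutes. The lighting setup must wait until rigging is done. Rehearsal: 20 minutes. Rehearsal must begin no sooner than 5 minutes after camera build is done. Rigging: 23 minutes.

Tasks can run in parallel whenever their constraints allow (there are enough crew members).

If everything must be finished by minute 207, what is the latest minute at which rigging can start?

The first take must finish by minute 207; it takes 60 minutes, so it must start by 207 − 60 = minute 147.
Since the first take (must start by minute 147) depends on it, rehearsal must finish by minute 147. Backing off its 20-minute duration gives a latest start of minute 127.
Camera build feeds into rehearsal (must start by minute 127, minus 5-minute gap → minute 122); so camera build must finish by minute 122 and therefore start by minute 105.
Blocking must finish by minute 207; it takes 60 minutes, so it must start by 207 − 60 = minute 147.
Actor marking has no dependents, so it just needs to finish by minute 207. Starting by 207 − 50 = minute 157 achieves that.
For the lighting setup: camera build (must start by minute 105); blocking (must start by minute 147, minus 5-minute gap → minute 142); actor marking (must start by minute 157). The most restrictive is minute 105; with a 60-minute duration, the lighting setup must start by minute 45.
Lens checking has no dependents, so it just needs to finish by minute 207. Starting by 207 − 50 = minute 157 achieves that.
Rigging feeds the lighting setup (must start by minute 45); lens checking (must start by minute 157, minus 10-minute gap → minute 147); actor marking (must start by minute 157). Taking the minimum, rigging must finish by minute 45 and start by 45 − 23 = minute 22.

22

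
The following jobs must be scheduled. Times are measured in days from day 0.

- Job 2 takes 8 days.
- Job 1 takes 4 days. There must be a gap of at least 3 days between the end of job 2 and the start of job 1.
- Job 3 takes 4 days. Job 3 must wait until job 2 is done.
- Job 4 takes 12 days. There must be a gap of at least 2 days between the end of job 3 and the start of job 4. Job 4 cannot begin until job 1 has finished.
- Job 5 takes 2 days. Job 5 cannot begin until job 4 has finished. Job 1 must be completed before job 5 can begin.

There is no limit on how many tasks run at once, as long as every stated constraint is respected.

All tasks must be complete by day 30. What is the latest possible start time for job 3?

Nothing follows job 5; the deadline of day 30 is its only limit. It must start by 30 − 2 = day 28.
Job 4 feeds into job 5 (must start by day 28); so job 4 must finish by day 28 and therefore start by day 16.
Job 3 feeds into job 4 (must start by day 16, minus 2-day gap → day 14); so job 3 must finish by day 14 and therefore start by day 10.

10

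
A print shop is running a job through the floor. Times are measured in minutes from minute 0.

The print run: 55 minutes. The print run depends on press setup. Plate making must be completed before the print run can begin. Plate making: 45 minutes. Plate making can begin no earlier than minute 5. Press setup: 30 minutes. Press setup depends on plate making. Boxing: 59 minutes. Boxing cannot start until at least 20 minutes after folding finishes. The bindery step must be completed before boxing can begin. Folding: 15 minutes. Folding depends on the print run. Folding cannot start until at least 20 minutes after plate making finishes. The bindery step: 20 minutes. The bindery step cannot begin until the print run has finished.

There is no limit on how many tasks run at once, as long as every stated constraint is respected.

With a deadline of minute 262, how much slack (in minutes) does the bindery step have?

48

Plate making cannot begin until its own release at minute 5. It runs from minute 5 to 5 + 45 = minute 50.
After plate making (finishes minute 50), press setup can start at minute 50 and finishes at minute 80.
For the print run: press setup (finishes minute 80); plate making (finishes minute 50). Taking the maximum gives a start of minute 80, and it finishes at 80 + 55 = minute 135.
After the print run (finishes minute 135), the bindery step can start at minute 135 and finishes at minute 155.

Working backward from the deadline:
To finish by minute 262, boxing (duration 59) must start no later than minute 203.
Since boxing (must start by minute 203) depends on it, the bindery step must finish by minute 203. Backing off its 20-minute duration gives a latest start of minute 183.
So the bindery step can start as early as minute 135 and as late as minute 183, giving 183 − 135 = 48 minutes of slack.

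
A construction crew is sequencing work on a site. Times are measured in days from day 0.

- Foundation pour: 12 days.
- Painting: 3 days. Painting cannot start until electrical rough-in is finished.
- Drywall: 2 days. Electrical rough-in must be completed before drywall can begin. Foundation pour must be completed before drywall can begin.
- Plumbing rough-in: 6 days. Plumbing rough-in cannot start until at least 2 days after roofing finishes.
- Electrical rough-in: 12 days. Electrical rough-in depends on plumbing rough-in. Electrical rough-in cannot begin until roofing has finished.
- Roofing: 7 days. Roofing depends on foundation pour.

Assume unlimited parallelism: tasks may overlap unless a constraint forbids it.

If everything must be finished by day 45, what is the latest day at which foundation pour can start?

To finish by day 45, drywall (duration 2) must start no later than day 43.
Nothing follows painting; the deadline of day 45 is its only limit. It must start by 45 − 3 = day 42.
Electrical rough-in has several dependents: drywall (must start by day 43); painting (must start by day 42). The earliest of those limits is day 42, so electrical rough-in must start by 42 − 12 = day 30.
Plumbing rough-in has to be done before electrical rough-in (must start by day 30). That means finishing by day 30, i.e. starting by 30 − 6 = day 24.
For roofing: plumbing rough-in (must start by day 24, minus 2-day gap → day 22); electrical rough-in (must start by day 30). The most restrictive is day 22; with a 7-day duration, roofing must start by day 15.
Foundation pour must finish in time for roofing (must start by day 15); drywall (must start by day 43). The tightest is day 15, so foundation pour must start by 15 − 12 = day 3.

3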